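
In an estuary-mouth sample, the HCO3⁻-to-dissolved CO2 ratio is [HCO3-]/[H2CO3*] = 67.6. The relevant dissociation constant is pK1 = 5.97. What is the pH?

pH = 7.80

From K1 = [H⁺][HCO3-]/[H2CO3*]:  pH = pK1 + log₁₀([HCO3-]/[H2CO3*])
log₁₀(67.6) = +1.830
pH = 5.97 + (+1.830) = 7.80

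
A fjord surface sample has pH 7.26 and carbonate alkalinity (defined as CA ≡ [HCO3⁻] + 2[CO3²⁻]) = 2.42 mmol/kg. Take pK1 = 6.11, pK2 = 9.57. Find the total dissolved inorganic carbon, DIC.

CA = [HCO3⁻] + 2[CO3²⁻] = (α₁ + 2α₂)·DIC
At pH 7.26: [H⁺]/K1 = 10^-1.15 = 0.070795, K2/[H⁺] = 10^-2.31 = 0.0048978
α₁ = 1/(1 + 0.070795 + 0.0048978) = 1/1.0757 = 0.9296; α₂ = α₁·K2/[H⁺] = 0.004553
α₁ + 2α₂ = 0.9387
DIC = CA / (α₁ + 2α₂) = 2.42 / 0.9387 = 2.58 mmol/kg

DIC = 2.58 mmol/kg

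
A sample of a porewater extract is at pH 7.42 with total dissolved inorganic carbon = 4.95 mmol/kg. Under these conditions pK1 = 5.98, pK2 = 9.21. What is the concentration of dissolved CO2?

α₀ = 1 / (1 + K1/[H⁺] + K1K2/[H⁺]²) = 1 / (1 + 10^+1.44 + 10^-0.35)
   = 1 / (1 + 27.542 + 0.44668) = 1/28.989 = 0.03450
[CO2*] = α₀ × DIC = 0.03450 × 4.95 = 0.171 mmol/kg

[CO2*] = 0.171 mmol/kg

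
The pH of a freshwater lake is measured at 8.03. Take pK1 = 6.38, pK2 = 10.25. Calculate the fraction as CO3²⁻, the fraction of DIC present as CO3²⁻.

α₂ = 1 / (1 + [H⁺]/K2 + [H⁺]²/(K1K2)) = 1 / (1 + 10^+2.22 + 10^+0.57)
   = 1 / (1 + 165.96 + 3.7154) = 1/170.67 = 0.005859

α₂ = 0.00586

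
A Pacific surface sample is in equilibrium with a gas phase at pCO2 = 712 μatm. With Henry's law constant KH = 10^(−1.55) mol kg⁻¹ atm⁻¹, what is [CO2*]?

KH = 10^(−1.55) = 2.818×10^-2 mol kg⁻¹ atm⁻¹
[CO2*] = KH · pCO2 = 2.818×10^-2 × 712×10^-6 atm = 2.01×10^-5 mol/kg

[CO2*] = 20.1 μmol/kg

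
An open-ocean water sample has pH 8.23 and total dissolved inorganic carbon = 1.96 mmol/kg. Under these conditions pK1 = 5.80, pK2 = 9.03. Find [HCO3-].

[HCO3⁻] = 1.69 mmol/kg

α₁ = 1 / (1 + [H⁺]/K1 + K2/[H⁺]) = 1 / (1 + 10^-2.43 + 10^-0.80)
   = 1 / (1 + 0.0037154 + 0.15849) = 1/1.1622 = 0.8604
[HCO3⁻] = α₁ × DIC = 0.8604 × 1.96 = 1.69 mmol/kg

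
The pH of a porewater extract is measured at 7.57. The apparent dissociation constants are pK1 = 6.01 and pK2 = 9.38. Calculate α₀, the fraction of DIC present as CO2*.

α₀ = 0.0264

α₀ = 1 / (1 + K1/[H⁺] + K1K2/[H⁺]²) = 1 / (1 + 10^+1.56 + 10^-0.25)
   = 1 / (1 + 36.308 + 0.56234) = 1/37.870 = 0.02641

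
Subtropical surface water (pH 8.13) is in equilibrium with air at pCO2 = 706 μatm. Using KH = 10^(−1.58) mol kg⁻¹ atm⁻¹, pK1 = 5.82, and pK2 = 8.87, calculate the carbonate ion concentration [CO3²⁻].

[CO3²⁻] = 0.690 mmol/kg

[CO2*] = KH · pCO2 = 10^(−1.58) × 706×10^-6 = 1.857×10^-5 mol/kg
α₀ = 1/(1 + K1/[H⁺] + K1K2/[H⁺]²) = 1/(1 + 10^+2.31 + 10^+1.57) = 0.004127
DIC = [CO2*]/α₀ = 1.857×10^-5 / 0.004127 = 4.500 mmol/kg
[CO3²⁻] = α₂·DIC; α₂ = 0.1533, so [CO3²⁻] = 0.1533 × 4.500 = 0.690 mmol/kg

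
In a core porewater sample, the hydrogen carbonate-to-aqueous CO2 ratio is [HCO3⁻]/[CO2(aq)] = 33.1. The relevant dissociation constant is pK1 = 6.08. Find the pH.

From K1 = [H⁺][HCO3⁻]/[CO2(aq)]:  pH = pK1 + log₁₀([HCO3⁻]/[CO2(aq)])
log₁₀(33.1) = +1.520
pH = 6.08 + (+1.520) = 7.60

pH = 7.60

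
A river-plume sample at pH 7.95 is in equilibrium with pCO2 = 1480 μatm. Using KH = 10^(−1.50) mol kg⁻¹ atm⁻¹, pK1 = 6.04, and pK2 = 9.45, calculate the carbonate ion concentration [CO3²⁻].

[CO2*] = KH · pCO2 = 10^(−1.50) × 1480×10^-6 = 4.680×10^-5 mol/kg
α₀ = 1/(1 + K1/[H⁺] + K1K2/[H⁺]²) = 1/(1 + 10^+1.91 + 10^+0.41) = 0.01179
DIC = [CO2*]/α₀ = 4.680×10^-5 / 0.01179 = 3.971 mmol/kg
[CO3²⁻] = α₂·DIC; α₂ = 0.03029, so [CO3²⁻] = 0.03029 × 3.971 = 0.120 mmol/kg

[CO3²⁻] = 0.120 mmol/kg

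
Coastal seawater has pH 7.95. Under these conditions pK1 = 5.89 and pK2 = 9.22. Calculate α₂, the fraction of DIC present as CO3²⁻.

α₂ = 1 / (1 + [H⁺]/K2 + [H⁺]²/(K1K2)) = 1 / (1 + 10^+1.27 + 10^-0.79)
   = 1 / (1 + 18.621 + 0.16218) = 1/19.783 = 0.05055

α₂ = 0.0505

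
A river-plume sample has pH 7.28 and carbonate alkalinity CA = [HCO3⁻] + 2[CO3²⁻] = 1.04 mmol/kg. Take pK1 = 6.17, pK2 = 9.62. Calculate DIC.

DIC = 1.12 mmol/kg

CA = [HCO3⁻] + 2[CO3²⁻] = (α₁ + 2α₂)·DIC
At pH 7.28: [H⁺]/K1 = 10^-1.11 = 0.077625, K2/[H⁺] = 10^-2.34 = 0.0045709
α₁ = 1/(1 + 0.077625 + 0.0045709) = 1/1.0822 = 0.9240; α₂ = α₁·K2/[H⁺] = 0.004224
α₁ + 2α₂ = 0.9325
DIC = CA / (α₁ + 2α₂) = 1.04 / 0.9325 = 1.12 mmol/kg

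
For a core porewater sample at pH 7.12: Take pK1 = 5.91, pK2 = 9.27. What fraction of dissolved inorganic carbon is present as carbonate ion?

α₂ = 0.00662

α₂ = 1 / (1 + [H⁺]/K2 + [H⁺]²/(K1K2)) = 1 / (1 + 10^+2.15 + 10^+0.94)
   = 1 / (1 + 141.25 + 8.7096) = 1/150.96 = 0.006624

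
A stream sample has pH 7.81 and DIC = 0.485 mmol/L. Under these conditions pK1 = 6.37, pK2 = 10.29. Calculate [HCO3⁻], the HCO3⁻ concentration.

α₁ = 1 / (1 + [H⁺]/K1 + K2/[H⁺]) = 1 / (1 + 10^-1.44 + 10^-2.48)
   = 1 / (1 + 0.036308 + 0.0033113) = 1/1.0396 = 0.9619
[HCO3⁻] = α₁ × DIC = 0.9619 × 0.485 = 0.467 mmol/L

[HCO3⁻] = 0.467 mmol/L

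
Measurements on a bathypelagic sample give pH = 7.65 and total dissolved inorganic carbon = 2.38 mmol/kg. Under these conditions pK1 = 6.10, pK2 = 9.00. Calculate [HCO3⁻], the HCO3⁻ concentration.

[HCO3⁻] = 2.22 mmol/kg

α₁ = 1 / (1 + [H⁺]/K1 + K2/[H⁺]) = 1 / (1 + 10^-1.55 + 10^-1.35)
   = 1 / (1 + 0.028184 + 0.044668) = 1/1.0729 = 0.9321
[HCO3⁻] = α₁ × DIC = 0.9321 × 2.38 = 2.22 mmol/kg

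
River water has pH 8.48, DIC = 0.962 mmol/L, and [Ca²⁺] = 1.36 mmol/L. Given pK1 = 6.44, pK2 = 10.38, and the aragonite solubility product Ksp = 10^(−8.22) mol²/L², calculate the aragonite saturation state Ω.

Ω = 2.68

α₂ = 1 / (1 + [H⁺]/K2 + [H⁺]²/(K1K2)) = 1 / (1 + 10^+1.90 + 10^-0.14)
   = 1 / (1 + 79.433 + 0.72444) = 1/81.157 = 0.01232
[CO3²⁻] = α₂ × DIC = 0.01232 × 0.962 = 0.01185 mmol/L = 11.85 μmol/L
Ksp = 10^(−8.22) = 6.026×10^-9
Ω = [Ca²⁺][CO3²⁻]/Ksp = (1.36×10^-3)(1.185×10^-5) / 6.026×10^-9 = 2.68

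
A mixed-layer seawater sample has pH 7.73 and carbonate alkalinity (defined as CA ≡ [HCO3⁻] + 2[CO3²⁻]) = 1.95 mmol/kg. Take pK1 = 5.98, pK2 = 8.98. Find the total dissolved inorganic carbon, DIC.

DIC = 1.88 mmol/kg

CA = [HCO3⁻] + 2[CO3²⁻] = (α₁ + 2α₂)·DIC
At pH 7.73: [H⁺]/K1 = 10^-1.75 = 0.017783, K2/[H⁺] = 10^-1.25 = 0.056234
α₁ = 1/(1 + 0.017783 + 0.056234) = 1/1.0740 = 0.9311; α₂ = α₁·K2/[H⁺] = 0.05236
α₁ + 2α₂ = 1.0358
DIC = CA / (α₁ + 2α₂) = 1.95 / 1.0358 = 1.88 mmol/kg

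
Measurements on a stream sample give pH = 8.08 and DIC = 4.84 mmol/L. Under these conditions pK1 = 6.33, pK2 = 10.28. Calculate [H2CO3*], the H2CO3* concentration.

α₀ = 1 / (1 + K1/[H⁺] + K1K2/[H⁺]²) = 1 / (1 + 10^+1.75 + 10^-0.45)
   = 1 / (1 + 56.234 + 0.35481) = 1/57.589 = 0.01736
[CO2*] = α₀ × DIC = 0.01736 × 4.84 = 0.0840 mmol/L

[CO2*] = 0.0840 mmol/L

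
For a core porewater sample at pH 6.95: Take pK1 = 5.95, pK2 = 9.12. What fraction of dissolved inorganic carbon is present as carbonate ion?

α₂ = 1 / (1 + [H⁺]/K2 + [H⁺]²/(K1K2)) = 1 / (1 + 10^+2.17 + 10^+1.17)
   = 1 / (1 + 147.91 + 14.791) = 1/163.70 = 0.006109

α₂ = 0.00611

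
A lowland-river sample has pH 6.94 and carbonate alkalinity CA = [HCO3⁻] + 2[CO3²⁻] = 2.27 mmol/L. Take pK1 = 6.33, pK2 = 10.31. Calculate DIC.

CA = [HCO3⁻] + 2[CO3²⁻] = (α₁ + 2α₂)·DIC
At pH 6.94: [H⁺]/K1 = 10^-0.61 = 0.24547, K2/[H⁺] = 10^-3.37 = 0.00042658
α₁ = 1/(1 + 0.24547 + 0.00042658) = 1/1.2459 = 0.8026; α₂ = α₁·K2/[H⁺] = 0.0003424
α₁ + 2α₂ = 0.8033
DIC = CA / (α₁ + 2α₂) = 2.27 / 0.8033 = 2.83 mmol/L

DIC = 2.83 mmol/L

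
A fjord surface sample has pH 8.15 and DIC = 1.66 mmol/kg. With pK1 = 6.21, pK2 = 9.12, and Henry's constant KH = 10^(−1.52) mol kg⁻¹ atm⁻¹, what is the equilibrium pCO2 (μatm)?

pCO2 = 564 μatm

α₀ = 1 / (1 + K1/[H⁺] + K1K2/[H⁺]²) = 1 / (1 + 10^+1.94 + 10^+0.97)
   = 1 / (1 + 87.096 + 9.3325) = 1/97.429 = 0.01026
[CO2*] = α₀ × DIC = 0.01026 × 1.66 = 0.01704 mmol/kg = 17.04 μmol/kg
pCO2 = [CO2*]/KH = 1.704×10^-5 / 3.020×10^-2 = 564 μatm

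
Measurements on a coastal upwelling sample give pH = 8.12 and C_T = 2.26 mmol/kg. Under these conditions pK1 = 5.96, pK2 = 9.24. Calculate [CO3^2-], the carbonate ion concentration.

[CO3²⁻] = 0.158 mmol/kg

α₂ = 1 / (1 + [H⁺]/K2 + [H⁺]²/(K1K2)) = 1 / (1 + 10^+1.12 + 10^-1.04)
   = 1 / (1 + 13.183 + 0.091201) = 1/14.274 = 0.07006
[CO3²⁻] = α₂ × DIC = 0.07006 × 2.26 = 0.158 mmol/kg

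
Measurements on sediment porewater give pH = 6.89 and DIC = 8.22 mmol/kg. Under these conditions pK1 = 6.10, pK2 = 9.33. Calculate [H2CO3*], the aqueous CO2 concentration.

[CO2*] = 1.14 mmol/kg

α₀ = 1 / (1 + K1/[H⁺] + K1K2/[H⁺]²) = 1 / (1 + 10^+0.79 + 10^-1.65)
   = 1 / (1 + 6.1660 + 0.022387) = 1/7.1883 = 0.1391
[CO2*] = α₀ × DIC = 0.1391 × 8.22 = 1.14 mmol/kg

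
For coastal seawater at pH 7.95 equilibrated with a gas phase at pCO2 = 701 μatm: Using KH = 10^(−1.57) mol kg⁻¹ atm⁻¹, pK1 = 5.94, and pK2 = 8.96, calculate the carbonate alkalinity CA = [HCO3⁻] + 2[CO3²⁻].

CA = 2.31 mmol/kg

[CO2*] = KH · pCO2 = 10^(−1.57) × 701×10^-6 = 1.887×10^-5 mol/kg
α₀ = 1/(1 + K1/[H⁺] + K1K2/[H⁺]²) = 1/(1 + 10^+2.01 + 10^+1.00) = 0.008824
DIC = [CO2*]/α₀ = 1.887×10^-5 / 0.008824 = 2.138 mmol/kg
CA = (α₁ + 2α₂)·DIC = (0.9029 + 2×0.08824) × 2.138 = 2.31 mmol/kg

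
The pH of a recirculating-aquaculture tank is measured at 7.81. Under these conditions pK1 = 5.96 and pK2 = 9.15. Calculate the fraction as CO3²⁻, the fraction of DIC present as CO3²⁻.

α₂ = 0.0431

α₂ = 1 / (1 + [H⁺]/K2 + [H⁺]²/(K1K2)) = 1 / (1 + 10^+1.34 + 10^-0.51)
   = 1 / (1 + 21.878 + 0.30903) = 1/23.187 = 0.04313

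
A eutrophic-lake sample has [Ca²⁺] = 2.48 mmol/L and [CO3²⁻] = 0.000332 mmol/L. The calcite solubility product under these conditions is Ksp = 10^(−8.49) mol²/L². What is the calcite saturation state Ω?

Ksp = 10^(−8.49) = 3.236×10^-9
Ω = [Ca²⁺][CO3²⁻]/Ksp = (2.48×10^-3)(0.000332×10^-3) / 3.236×10^-9 = 0.254

Ω = 0.254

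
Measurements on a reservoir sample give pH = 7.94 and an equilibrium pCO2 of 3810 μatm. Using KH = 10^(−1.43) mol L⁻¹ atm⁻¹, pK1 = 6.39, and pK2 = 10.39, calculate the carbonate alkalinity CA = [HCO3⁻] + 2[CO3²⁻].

CA = 5.06 mmol/L

[CO2*] = KH · pCO2 = 10^(−1.43) × 3810×10^-6 = 1.416×10^-4 mol/L
α₀ = 1/(1 + K1/[H⁺] + K1K2/[H⁺]²) = 1/(1 + 10^+1.55 + 10^-0.90) = 0.02732
DIC = [CO2*]/α₀ = 1.416×10^-4 / 0.02732 = 5.182 mmol/L
CA = (α₁ + 2α₂)·DIC = (0.9692 + 2×0.003439) × 5.182 = 5.06 mmol/L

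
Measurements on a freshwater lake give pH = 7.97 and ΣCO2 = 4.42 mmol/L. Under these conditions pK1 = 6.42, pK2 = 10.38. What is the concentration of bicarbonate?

[HCO3⁻] = 4.28 mmol/L

α₁ = 1 / (1 + [H⁺]/K1 + K2/[H⁺]) = 1 / (1 + 10^-1.55 + 10^-2.41)
   = 1 / (1 + 0.028184 + 0.0038905) = 1/1.0321 = 0.9689
[HCO3⁻] = α₁ × DIC = 0.9689 × 4.42 = 4.28 mmol/L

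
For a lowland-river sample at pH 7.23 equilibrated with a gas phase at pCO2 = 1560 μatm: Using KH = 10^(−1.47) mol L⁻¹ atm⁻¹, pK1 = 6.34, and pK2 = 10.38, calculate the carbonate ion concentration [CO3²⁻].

[CO2*] = KH · pCO2 = 10^(−1.47) × 1560×10^-6 = 5.286×10^-5 mol/L
α₀ = 1/(1 + K1/[H⁺] + K1K2/[H⁺]²) = 1/(1 + 10^+0.89 + 10^-2.26) = 0.1141
DIC = [CO2*]/α₀ = 5.286×10^-5 / 0.1141 = 0.4635 mmol/L
[CO3²⁻] = α₂·DIC; α₂ = 0.0006268, so [CO3²⁻] = 0.0006268 × 0.4635 = 0.000290 mmol/L = 0.290 μmol/L

[CO3²⁻] = 0.290 μmol/L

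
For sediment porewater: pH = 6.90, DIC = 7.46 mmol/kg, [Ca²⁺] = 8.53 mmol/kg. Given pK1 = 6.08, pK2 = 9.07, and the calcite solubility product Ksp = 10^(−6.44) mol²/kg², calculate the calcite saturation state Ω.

Ω = 1.02

α₂ = 1 / (1 + [H⁺]/K2 + [H⁺]²/(K1K2)) = 1 / (1 + 10^+2.17 + 10^+1.35)
   = 1 / (1 + 147.91 + 22.387) = 1/171.30 = 0.005838
[CO3²⁻] = α₂ × DIC = 0.005838 × 7.46 = 0.04355 mmol/kg
Ksp = 10^(−6.44) = 3.631×10^-7
Ω = [Ca²⁺][CO3²⁻]/Ksp = (8.53×10^-3)(4.355×10^-5) / 3.631×10^-7 = 1.02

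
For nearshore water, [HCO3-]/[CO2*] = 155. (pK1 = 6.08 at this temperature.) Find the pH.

From K1 = [H⁺][HCO3-]/[CO2*]:  pH = pK1 + log₁₀([HCO3-]/[CO2*])
log₁₀(155) = +2.190
pH = 6.08 + (+2.190) = 8.27

pH = 8.27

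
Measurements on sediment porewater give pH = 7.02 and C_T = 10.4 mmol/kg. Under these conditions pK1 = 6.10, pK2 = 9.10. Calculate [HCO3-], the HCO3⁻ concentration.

[HCO3⁻] = 9.22 mmol/kg

α₁ = 1 / (1 + [H⁺]/K1 + K2/[H⁺]) = 1 / (1 + 10^-0.92 + 10^-2.08)
   = 1 / (1 + 0.12023 + 0.0083176) = 1/1.1285 = 0.8861
[HCO3⁻] = α₁ × DIC = 0.8861 × 10.4 = 9.22 mmol/kg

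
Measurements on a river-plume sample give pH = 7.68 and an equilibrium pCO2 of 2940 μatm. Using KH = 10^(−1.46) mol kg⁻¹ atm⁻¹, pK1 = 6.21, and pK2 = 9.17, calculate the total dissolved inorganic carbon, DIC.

DIC = 3.21 mmol/kg

[CO2*] = KH · pCO2 = 10^(−1.46) × 2940×10^-6 = 1.019×10^-4 mol/kg
α₀ = 1/(1 + K1/[H⁺] + K1K2/[H⁺]²) = 1/(1 + 10^+1.47 + 10^-0.02) = 0.03178
DIC = [CO2*]/α₀ = 1.019×10^-4 / 0.03178 = 3.21 mmol/kg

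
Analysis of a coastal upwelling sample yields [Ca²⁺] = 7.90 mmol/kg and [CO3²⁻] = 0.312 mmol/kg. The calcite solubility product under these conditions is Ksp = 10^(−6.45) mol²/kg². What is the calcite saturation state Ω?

Ω = 6.95

Ksp = 10^(−6.45) = 3.548×10^-7
Ω = [Ca²⁺][CO3²⁻]/Ksp = (7.90×10^-3)(0.312×10^-3) / 3.548×10^-7 = 6.95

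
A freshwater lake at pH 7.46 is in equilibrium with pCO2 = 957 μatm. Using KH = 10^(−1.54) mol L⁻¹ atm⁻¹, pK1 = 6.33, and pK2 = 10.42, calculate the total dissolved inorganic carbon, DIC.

DIC = 0.400 mmol/L

[CO2*] = KH · pCO2 = 10^(−1.54) × 957×10^-6 = 2.760×10^-5 mol/L
α₀ = 1/(1 + K1/[H⁺] + K1K2/[H⁺]²) = 1/(1 + 10^+1.13 + 10^-1.83) = 0.06894
DIC = [CO2*]/α₀ = 2.760×10^-5 / 0.06894 = 0.400 mmol/L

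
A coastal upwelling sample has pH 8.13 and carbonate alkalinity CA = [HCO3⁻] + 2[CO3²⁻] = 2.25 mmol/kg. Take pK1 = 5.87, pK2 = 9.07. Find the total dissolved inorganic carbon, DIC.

DIC = 2.05 mmol/kg

CA = [HCO3⁻] + 2[CO3²⁻] = (α₁ + 2α₂)·DIC
At pH 8.13: [H⁺]/K1 = 10^-2.26 = 0.0054954, K2/[H⁺] = 10^-0.94 = 0.11482
α₁ = 1/(1 + 0.0054954 + 0.11482) = 1/1.1203 = 0.8926; α₂ = α₁·K2/[H⁺] = 0.1025
α₁ + 2α₂ = 1.0976
DIC = CA / (α₁ + 2α₂) = 2.25 / 1.0976 = 2.05 mmol/kg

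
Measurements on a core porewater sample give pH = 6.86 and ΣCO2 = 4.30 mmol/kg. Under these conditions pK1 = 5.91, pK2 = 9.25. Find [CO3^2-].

[CO3²⁻] = 15.7 μmol/kg

α₂ = 1 / (1 + [H⁺]/K2 + [H⁺]²/(K1K2)) = 1 / (1 + 10^+2.39 + 10^+1.44)
   = 1 / (1 + 245.47 + 27.542) = 1/274.01 = 0.003649
[CO3²⁻] = α₂ × DIC = 0.003649 × 4.30 = 0.0157 mmol/kg = 15.7 μmol/kg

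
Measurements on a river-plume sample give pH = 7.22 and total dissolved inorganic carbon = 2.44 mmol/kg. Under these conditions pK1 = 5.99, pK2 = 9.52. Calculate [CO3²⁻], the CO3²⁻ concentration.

α₂ = 1 / (1 + [H⁺]/K2 + [H⁺]²/(K1K2)) = 1 / (1 + 10^+2.30 + 10^+1.07)
   = 1 / (1 + 199.53 + 11.749) = 1/212.28 = 0.004711
[CO3²⁻] = α₂ × DIC = 0.004711 × 2.44 = 0.0115 mmol/kg = 11.5 μmol/kg

[CO3²⁻] = 11.5 μmol/kg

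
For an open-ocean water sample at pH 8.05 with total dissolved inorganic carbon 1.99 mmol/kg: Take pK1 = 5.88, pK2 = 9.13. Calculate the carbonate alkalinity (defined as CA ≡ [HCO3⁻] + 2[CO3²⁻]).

CA = [HCO3⁻] + 2[CO3²⁻] = (α₁ + 2α₂)·DIC
At pH 8.05: [H⁺]/K1 = 10^-2.17 = 0.0067608, K2/[H⁺] = 10^-1.08 = 0.083176
α₁ = 1/(1 + 0.0067608 + 0.083176) = 1/1.0899 = 0.9175; α₂ = α₁·K2/[H⁺] = 0.07631
α₁ + 2α₂ = 1.0701
CA = 1.0701 × 1.99 = 2.13 mmol/kg

CA = 2.13 mmol/kg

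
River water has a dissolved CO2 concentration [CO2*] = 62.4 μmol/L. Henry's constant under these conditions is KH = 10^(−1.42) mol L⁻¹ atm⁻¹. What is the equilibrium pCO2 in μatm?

pCO2 = 1640 μatm

KH = 10^(−1.42) = 3.802×10^-2 mol L⁻¹ atm⁻¹
pCO2 = [CO2*]/KH = 62.4×10^-6 / 3.802×10^-2 = 1.64×10^-3 atm = 1640 μatm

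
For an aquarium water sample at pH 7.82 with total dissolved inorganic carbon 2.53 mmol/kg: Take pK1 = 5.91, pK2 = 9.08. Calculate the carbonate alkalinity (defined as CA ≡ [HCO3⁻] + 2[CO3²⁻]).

CA = 2.63 mmol/kg

CA = [HCO3⁻] + 2[CO3²⁻] = (α₁ + 2α₂)·DIC
At pH 7.82: [H⁺]/K1 = 10^-1.91 = 0.012303, K2/[H⁺] = 10^-1.26 = 0.054954
α₁ = 1/(1 + 0.012303 + 0.054954) = 1/1.0673 = 0.9370; α₂ = α₁·K2/[H⁺] = 0.05149
α₁ + 2α₂ = 1.0400
CA = 1.0400 × 2.53 = 2.63 mmol/kg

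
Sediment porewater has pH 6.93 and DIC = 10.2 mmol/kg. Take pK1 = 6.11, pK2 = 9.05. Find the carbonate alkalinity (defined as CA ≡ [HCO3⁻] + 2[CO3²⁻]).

CA = [HCO3⁻] + 2[CO3²⁻] = (α₁ + 2α₂)·DIC
At pH 6.93: [H⁺]/K1 = 10^-0.82 = 0.15136, K2/[H⁺] = 10^-2.12 = 0.0075858
α₁ = 1/(1 + 0.15136 + 0.0075858) = 1/1.1589 = 0.8629; α₂ = α₁·K2/[H⁺] = 0.006545
α₁ + 2α₂ = 0.8759
CA = 0.8759 × 10.2 = 8.93 mmol/kg

CA = 8.93 mmol/kg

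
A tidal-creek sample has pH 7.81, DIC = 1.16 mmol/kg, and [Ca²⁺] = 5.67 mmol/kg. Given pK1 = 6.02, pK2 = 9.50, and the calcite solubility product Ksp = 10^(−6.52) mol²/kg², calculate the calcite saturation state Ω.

Ω = 0.429

α₂ = 1 / (1 + [H⁺]/K2 + [H⁺]²/(K1K2)) = 1 / (1 + 10^+1.69 + 10^-0.10)
   = 1 / (1 + 48.978 + 0.79433) = 1/50.772 = 0.01970
[CO3²⁻] = α₂ × DIC = 0.01970 × 1.16 = 0.02285 mmol/kg
Ksp = 10^(−6.52) = 3.020×10^-7
Ω = [Ca²⁺][CO3²⁻]/Ksp = (5.67×10^-3)(2.285×10^-5) / 3.020×10^-7 = 0.429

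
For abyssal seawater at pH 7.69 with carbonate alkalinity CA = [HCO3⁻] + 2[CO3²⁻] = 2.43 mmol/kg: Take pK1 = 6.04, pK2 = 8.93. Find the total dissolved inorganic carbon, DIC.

DIC = 2.35 mmol/kg

CA = [HCO3⁻] + 2[CO3²⁻] = (α₁ + 2α₂)·DIC
At pH 7.69: [H⁺]/K1 = 10^-1.65 = 0.022387, K2/[H⁺] = 10^-1.24 = 0.057544
α₁ = 1/(1 + 0.022387 + 0.057544) = 1/1.0799 = 0.9260; α₂ = α₁·K2/[H⁺] = 0.05328
α₁ + 2α₂ = 1.0326
DIC = CA / (α₁ + 2α₂) = 2.43 / 1.0326 = 2.35 mmol/kg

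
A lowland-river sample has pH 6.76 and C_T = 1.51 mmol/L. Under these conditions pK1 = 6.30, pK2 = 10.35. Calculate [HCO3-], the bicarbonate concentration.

[HCO3⁻] = 1.12 mmol/L

α₁ = 1 / (1 + [H⁺]/K1 + K2/[H⁺]) = 1 / (1 + 10^-0.46 + 10^-3.59)
   = 1 / (1 + 0.34674 + 0.00025704) = 1/1.3470 = 0.7424
[HCO3⁻] = α₁ × DIC = 0.7424 × 1.51 = 1.12 mmol/L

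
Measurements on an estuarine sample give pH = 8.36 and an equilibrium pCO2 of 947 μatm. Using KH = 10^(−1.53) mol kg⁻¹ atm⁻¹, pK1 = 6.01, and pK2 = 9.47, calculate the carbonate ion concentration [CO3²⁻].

[CO3²⁻] = 0.486 mmol/kg

[CO2*] = KH · pCO2 = 10^(−1.53) × 947×10^-6 = 2.795×10^-5 mol/kg
α₀ = 1/(1 + K1/[H⁺] + K1K2/[H⁺]²) = 1/(1 + 10^+2.35 + 10^+1.24) = 0.004128
DIC = [CO2*]/α₀ = 2.795×10^-5 / 0.004128 = 6.770 mmol/kg
[CO3²⁻] = α₂·DIC; α₂ = 0.07174, so [CO3²⁻] = 0.07174 × 6.770 = 0.486 mmol/kg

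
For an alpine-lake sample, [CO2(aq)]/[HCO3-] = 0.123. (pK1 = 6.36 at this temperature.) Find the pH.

pH = 7.27

From K1 = [H⁺][HCO3-]/[CO2(aq)]:  pH = pK1 − log₁₀([CO2(aq)]/[HCO3-])
log₁₀(0.123) = -0.910
pH = 6.36 − (-0.910) = 7.27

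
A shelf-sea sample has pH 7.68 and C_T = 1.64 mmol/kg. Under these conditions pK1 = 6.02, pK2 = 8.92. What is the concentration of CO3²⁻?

α₂ = 1 / (1 + [H⁺]/K2 + [H⁺]²/(K1K2)) = 1 / (1 + 10^+1.24 + 10^-0.42)
   = 1 / (1 + 17.378 + 0.38019) = 1/18.758 = 0.05331
[CO3²⁻] = α₂ × DIC = 0.05331 × 1.64 = 0.0874 mmol/kg

[CO3²⁻] = 0.0874 mmol/kg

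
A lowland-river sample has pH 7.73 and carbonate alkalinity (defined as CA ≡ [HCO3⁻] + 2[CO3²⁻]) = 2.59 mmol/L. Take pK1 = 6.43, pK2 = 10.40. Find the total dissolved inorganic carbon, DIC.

DIC = 2.71 mmol/L

CA = [HCO3⁻] + 2[CO3²⁻] = (α₁ + 2α₂)·DIC
At pH 7.73: [H⁺]/K1 = 10^-1.30 = 0.050119, K2/[H⁺] = 10^-2.67 = 0.0021380
α₁ = 1/(1 + 0.050119 + 0.0021380) = 1/1.0523 = 0.9503; α₂ = α₁·K2/[H⁺] = 0.002032
α₁ + 2α₂ = 0.9544
DIC = CA / (α₁ + 2α₂) = 2.59 / 0.9544 = 2.71 mmol/L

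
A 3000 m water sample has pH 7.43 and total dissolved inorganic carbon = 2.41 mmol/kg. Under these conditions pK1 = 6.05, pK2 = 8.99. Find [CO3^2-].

α₂ = 1 / (1 + [H⁺]/K2 + [H⁺]²/(K1K2)) = 1 / (1 + 10^+1.56 + 10^+0.18)
   = 1 / (1 + 36.308 + 1.5136) = 1/38.821 = 0.02576
[CO3²⁻] = α₂ × DIC = 0.02576 × 2.41 = 0.0621 mmol/kg

[CO3²⁻] = 0.0621 mmol/kg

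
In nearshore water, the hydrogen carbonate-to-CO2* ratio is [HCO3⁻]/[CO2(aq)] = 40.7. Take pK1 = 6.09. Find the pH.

From K1 = [H⁺][HCO3⁻]/[CO2(aq)]:  pH = pK1 + log₁₀([HCO3⁻]/[CO2(aq)])
log₁₀(40.7) = +1.610
pH = 6.09 + (+1.610) = 7.70

pH = 7.70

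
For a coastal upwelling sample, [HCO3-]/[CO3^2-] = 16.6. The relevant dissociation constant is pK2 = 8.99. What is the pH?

From K2 = [H⁺][CO3^2-]/[HCO3-]:  pH = pK2 − log₁₀([HCO3-]/[CO3^2-])
log₁₀(16.6) = +1.220
pH = 8.99 − (+1.220) = 7.77

pH = 7.77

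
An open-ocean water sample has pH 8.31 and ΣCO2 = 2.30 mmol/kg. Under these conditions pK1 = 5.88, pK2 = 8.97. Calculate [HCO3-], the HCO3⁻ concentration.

[HCO3⁻] = 1.88 mmol/kg

α₁ = 1 / (1 + [H⁺]/K1 + K2/[H⁺]) = 1 / (1 + 10^-2.43 + 10^-0.66)
   = 1 / (1 + 0.0037154 + 0.21878) = 1/1.2225 = 0.8180
[HCO3⁻] = α₁ × DIC = 0.8180 × 2.30 = 1.88 mmol/kg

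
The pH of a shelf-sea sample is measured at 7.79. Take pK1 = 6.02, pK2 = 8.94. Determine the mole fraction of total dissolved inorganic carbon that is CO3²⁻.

α₂ = 0.0651

α₂ = 1 / (1 + [H⁺]/K2 + [H⁺]²/(K1K2)) = 1 / (1 + 10^+1.15 + 10^-0.62)
   = 1 / (1 + 14.125 + 0.23988) = 1/15.365 = 0.06508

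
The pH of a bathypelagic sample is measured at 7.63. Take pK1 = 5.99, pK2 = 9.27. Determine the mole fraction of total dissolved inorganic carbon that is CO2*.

α₀ = 1 / (1 + K1/[H⁺] + K1K2/[H⁺]²) = 1 / (1 + 10^+1.64 + 10^+0.00)
   = 1 / (1 + 43.652 + 1.0000) = 1/45.652 = 0.02191

α₀ = 0.0219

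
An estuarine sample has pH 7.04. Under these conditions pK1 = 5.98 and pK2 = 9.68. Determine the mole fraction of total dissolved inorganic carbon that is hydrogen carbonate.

α₁ = 1 / (1 + [H⁺]/K1 + K2/[H⁺]) = 1 / (1 + 10^-1.06 + 10^-2.64)
   = 1 / (1 + 0.087096 + 0.0022909) = 1/1.0894 = 0.9179

α₁ = 0.918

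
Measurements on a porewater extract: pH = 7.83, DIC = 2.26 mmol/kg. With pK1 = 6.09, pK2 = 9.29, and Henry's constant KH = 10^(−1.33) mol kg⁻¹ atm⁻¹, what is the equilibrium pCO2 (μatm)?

pCO2 = 835 μatm

α₀ = 1 / (1 + K1/[H⁺] + K1K2/[H⁺]²) = 1 / (1 + 10^+1.74 + 10^+0.28)
   = 1 / (1 + 54.954 + 1.9055) = 1/57.860 = 0.01728
[CO2*] = α₀ × DIC = 0.01728 × 2.26 = 0.03906 mmol/kg
pCO2 = [CO2*]/KH = 3.906×10^-5 / 4.677×10^-2 = 835 μatm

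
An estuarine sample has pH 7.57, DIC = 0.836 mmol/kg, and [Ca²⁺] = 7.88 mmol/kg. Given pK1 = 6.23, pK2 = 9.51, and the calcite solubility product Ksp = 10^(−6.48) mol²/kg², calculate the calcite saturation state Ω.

α₂ = 1 / (1 + [H⁺]/K2 + [H⁺]²/(K1K2)) = 1 / (1 + 10^+1.94 + 10^+0.60)
   = 1 / (1 + 87.096 + 3.9811) = 1/92.077 = 0.01086
[CO3²⁻] = α₂ × DIC = 0.01086 × 0.836 = 0.009079 mmol/kg = 9.079 μmol/kg
Ksp = 10^(−6.48) = 3.311×10^-7
Ω = [Ca²⁺][CO3²⁻]/Ksp = (7.88×10^-3)(9.079×10^-6) / 3.311×10^-7 = 0.216

Ω = 0.216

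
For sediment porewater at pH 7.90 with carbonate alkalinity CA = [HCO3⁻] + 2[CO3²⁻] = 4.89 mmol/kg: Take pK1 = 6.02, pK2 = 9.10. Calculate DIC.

CA = [HCO3⁻] + 2[CO3²⁻] = (α₁ + 2α₂)·DIC
At pH 7.90: [H⁺]/K1 = 10^-1.88 = 0.013183, K2/[H⁺] = 10^-1.20 = 0.063096
α₁ = 1/(1 + 0.013183 + 0.063096) = 1/1.0763 = 0.9291; α₂ = α₁·K2/[H⁺] = 0.05862
α₁ + 2α₂ = 1.0464
DIC = CA / (α₁ + 2α₂) = 4.89 / 1.0464 = 4.67 mmol/kg

DIC = 4.67 mmol/kg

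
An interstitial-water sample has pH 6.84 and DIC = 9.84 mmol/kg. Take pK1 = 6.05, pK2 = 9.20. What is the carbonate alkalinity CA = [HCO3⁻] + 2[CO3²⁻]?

CA = 8.51 mmol/kg

CA = [HCO3⁻] + 2[CO3²⁻] = (α₁ + 2α₂)·DIC
At pH 6.84: [H⁺]/K1 = 10^-0.79 = 0.16218, K2/[H⁺] = 10^-2.36 = 0.0043652
α₁ = 1/(1 + 0.16218 + 0.0043652) = 1/1.1665 = 0.8572; α₂ = α₁·K2/[H⁺] = 0.003742
α₁ + 2α₂ = 0.8647
CA = 0.8647 × 9.84 = 8.51 mmol/kg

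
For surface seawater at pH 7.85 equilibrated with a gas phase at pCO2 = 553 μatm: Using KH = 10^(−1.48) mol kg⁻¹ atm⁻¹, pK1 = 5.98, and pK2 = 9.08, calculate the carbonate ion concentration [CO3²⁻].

[CO3²⁻] = 0.0799 mmol/kg

[CO2*] = KH · pCO2 = 10^(−1.48) × 553×10^-6 = 1.831×10^-5 mol/kg
α₀ = 1/(1 + K1/[H⁺] + K1K2/[H⁺]²) = 1/(1 + 10^+1.87 + 10^+0.64) = 0.01258
DIC = [CO2*]/α₀ = 1.831×10^-5 / 0.01258 = 1.456 mmol/kg
[CO3²⁻] = α₂·DIC; α₂ = 0.05491, so [CO3²⁻] = 0.05491 × 1.456 = 0.0799 mmol/kg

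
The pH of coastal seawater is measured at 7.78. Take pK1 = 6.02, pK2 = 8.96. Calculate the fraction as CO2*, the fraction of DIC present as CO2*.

α₀ = 1 / (1 + K1/[H⁺] + K1K2/[H⁺]²) = 1 / (1 + 10^+1.76 + 10^+0.58)
   = 1 / (1 + 57.544 + 3.8019) = 1/62.346 = 0.01604

α₀ = 0.0160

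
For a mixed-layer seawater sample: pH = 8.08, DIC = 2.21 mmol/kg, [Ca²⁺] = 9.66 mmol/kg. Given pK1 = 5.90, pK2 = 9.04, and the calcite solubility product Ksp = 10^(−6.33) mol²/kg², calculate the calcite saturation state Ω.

Ω = 4.48

α₂ = 1 / (1 + [H⁺]/K2 + [H⁺]²/(K1K2)) = 1 / (1 + 10^+0.96 + 10^-1.22)
   = 1 / (1 + 9.1201 + 0.060256) = 1/10.180 = 0.09823
[CO3²⁻] = α₂ × DIC = 0.09823 × 2.21 = 0.2171 mmol/kg
Ksp = 10^(−6.33) = 4.677×10^-7
Ω = [Ca²⁺][CO3²⁻]/Ksp = (9.66×10^-3)(2.171×10^-4) / 4.677×10^-7 = 4.48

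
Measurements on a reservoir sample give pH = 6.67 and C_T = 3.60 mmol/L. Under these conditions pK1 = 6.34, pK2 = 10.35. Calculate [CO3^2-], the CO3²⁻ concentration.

α₂ = 1 / (1 + [H⁺]/K2 + [H⁺]²/(K1K2)) = 1 / (1 + 10^+3.68 + 10^+3.35)
   = 1 / (1 + 4786.3 + 2238.7) = 1/7026.0 = 0.0001423
[CO3²⁻] = α₂ × DIC = 0.0001423 × 3.60 = 0.000512 mmol/L = 0.512 μmol/L

[CO3²⁻] = 0.512 μmol/L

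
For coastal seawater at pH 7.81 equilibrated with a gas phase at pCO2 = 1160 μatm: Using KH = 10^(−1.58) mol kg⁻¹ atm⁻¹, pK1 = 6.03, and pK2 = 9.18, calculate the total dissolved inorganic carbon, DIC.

DIC = 1.95 mmol/kg

[CO2*] = KH · pCO2 = 10^(−1.58) × 1160×10^-6 = 3.051×10^-5 mol/kg
α₀ = 1/(1 + K1/[H⁺] + K1K2/[H⁺]²) = 1/(1 + 10^+1.78 + 10^+0.41) = 0.01567
DIC = [CO2*]/α₀ = 3.051×10^-5 / 0.01567 = 1.95 mmol/kg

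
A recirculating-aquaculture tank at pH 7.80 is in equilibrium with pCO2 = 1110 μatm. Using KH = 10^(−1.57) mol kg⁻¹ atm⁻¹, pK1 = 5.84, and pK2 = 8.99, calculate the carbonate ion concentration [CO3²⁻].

[CO2*] = KH · pCO2 = 10^(−1.57) × 1110×10^-6 = 2.988×10^-5 mol/kg
α₀ = 1/(1 + K1/[H⁺] + K1K2/[H⁺]²) = 1/(1 + 10^+1.96 + 10^+0.77) = 0.01019
DIC = [CO2*]/α₀ = 2.988×10^-5 / 0.01019 = 2.931 mmol/kg
[CO3²⁻] = α₂·DIC; α₂ = 0.06003, so [CO3²⁻] = 0.06003 × 2.931 = 0.176 mmol/kg

[CO3²⁻] = 0.176 mmol/kg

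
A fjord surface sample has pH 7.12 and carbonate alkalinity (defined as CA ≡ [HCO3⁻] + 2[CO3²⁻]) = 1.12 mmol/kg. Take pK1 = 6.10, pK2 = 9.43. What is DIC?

DIC = 1.22 mmol/kg

CA = [HCO3⁻] + 2[CO3²⁻] = (α₁ + 2α₂)·DIC
At pH 7.12: [H⁺]/K1 = 10^-1.02 = 0.095499, K2/[H⁺] = 10^-2.31 = 0.0048978
α₁ = 1/(1 + 0.095499 + 0.0048978) = 1/1.1004 = 0.9088; α₂ = α₁·K2/[H⁺] = 0.004451
α₁ + 2α₂ = 0.9177
DIC = CA / (α₁ + 2α₂) = 1.12 / 0.9177 = 1.22 mmol/kg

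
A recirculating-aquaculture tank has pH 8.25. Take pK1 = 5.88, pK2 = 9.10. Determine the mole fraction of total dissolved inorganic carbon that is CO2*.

α₀ = 1 / (1 + K1/[H⁺] + K1K2/[H⁺]²) = 1 / (1 + 10^+2.37 + 10^+1.52)
   = 1 / (1 + 234.42 + 33.113) = 1/268.54 = 0.003724

α₀ = 0.00372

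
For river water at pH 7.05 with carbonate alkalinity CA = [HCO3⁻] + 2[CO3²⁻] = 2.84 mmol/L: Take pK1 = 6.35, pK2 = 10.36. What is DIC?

CA = [HCO3⁻] + 2[CO3²⁻] = (α₁ + 2α₂)·DIC
At pH 7.05: [H⁺]/K1 = 10^-0.70 = 0.19953, K2/[H⁺] = 10^-3.31 = 0.00048978
α₁ = 1/(1 + 0.19953 + 0.00048978) = 1/1.2000 = 0.8333; α₂ = α₁·K2/[H⁺] = 0.0004081
α₁ + 2α₂ = 0.8341
DIC = CA / (α₁ + 2α₂) = 2.84 / 0.8341 = 3.40 mmol/L

DIC = 3.40 mmol/L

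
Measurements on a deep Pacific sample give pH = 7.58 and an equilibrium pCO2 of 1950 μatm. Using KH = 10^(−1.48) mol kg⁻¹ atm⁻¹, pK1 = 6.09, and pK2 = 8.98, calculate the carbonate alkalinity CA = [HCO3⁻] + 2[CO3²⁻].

[CO2*] = KH · pCO2 = 10^(−1.48) × 1950×10^-6 = 6.457×10^-5 mol/kg
α₀ = 1/(1 + K1/[H⁺] + K1K2/[H⁺]²) = 1/(1 + 10^+1.49 + 10^+0.09) = 0.03018
DIC = [CO2*]/α₀ = 6.457×10^-5 / 0.03018 = 2.139 mmol/kg
CA = (α₁ + 2α₂)·DIC = (0.9327 + 2×0.03713) × 2.139 = 2.15 mmol/kg

CA = 2.15 mmol/kg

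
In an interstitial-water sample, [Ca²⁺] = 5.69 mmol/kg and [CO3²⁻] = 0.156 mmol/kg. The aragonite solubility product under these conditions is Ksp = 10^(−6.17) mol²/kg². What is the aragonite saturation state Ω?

Ω = 1.31

Ksp = 10^(−6.17) = 6.761×10^-7
Ω = [Ca²⁺][CO3²⁻]/Ksp = (5.69×10^-3)(0.156×10^-3) / 6.761×10^-7 = 1.31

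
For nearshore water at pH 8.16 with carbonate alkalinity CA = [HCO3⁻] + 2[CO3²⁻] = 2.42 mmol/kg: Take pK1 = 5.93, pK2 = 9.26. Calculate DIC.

CA = [HCO3⁻] + 2[CO3²⁻] = (α₁ + 2α₂)·DIC
At pH 8.16: [H⁺]/K1 = 10^-2.23 = 0.0058884, K2/[H⁺] = 10^-1.10 = 0.079433
α₁ = 1/(1 + 0.0058884 + 0.079433) = 1/1.0853 = 0.9214; α₂ = α₁·K2/[H⁺] = 0.07319
α₁ + 2α₂ = 1.0678
DIC = CA / (α₁ + 2α₂) = 2.42 / 1.0678 = 2.27 mmol/kg

DIC = 2.27 mmol/kg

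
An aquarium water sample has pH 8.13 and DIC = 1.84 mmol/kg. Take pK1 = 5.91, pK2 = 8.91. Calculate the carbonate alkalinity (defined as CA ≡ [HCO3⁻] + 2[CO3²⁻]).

CA = 2.09 mmol/kg

CA = [HCO3⁻] + 2[CO3²⁻] = (α₁ + 2α₂)·DIC
At pH 8.13: [H⁺]/K1 = 10^-2.22 = 0.0060256, K2/[H⁺] = 10^-0.78 = 0.16596
α₁ = 1/(1 + 0.0060256 + 0.16596) = 1/1.1720 = 0.8533; α₂ = α₁·K2/[H⁺] = 0.1416
α₁ + 2α₂ = 1.1365
CA = 1.1365 × 1.84 = 2.09 mmol/kg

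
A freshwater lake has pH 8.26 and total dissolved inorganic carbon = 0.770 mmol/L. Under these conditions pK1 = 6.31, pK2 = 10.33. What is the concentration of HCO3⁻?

[HCO3⁻] = 0.755 mmol/L

α₁ = 1 / (1 + [H⁺]/K1 + K2/[H⁺]) = 1 / (1 + 10^-1.95 + 10^-2.07)
   = 1 / (1 + 0.011220 + 0.0085114) = 1/1.0197 = 0.9807
[HCO3⁻] = α₁ × DIC = 0.9807 × 0.770 = 0.755 mmol/L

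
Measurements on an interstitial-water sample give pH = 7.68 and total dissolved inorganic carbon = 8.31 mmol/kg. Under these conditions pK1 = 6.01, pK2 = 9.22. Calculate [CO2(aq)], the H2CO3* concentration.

α₀ = 1 / (1 + K1/[H⁺] + K1K2/[H⁺]²) = 1 / (1 + 10^+1.67 + 10^+0.13)
   = 1 / (1 + 46.774 + 1.3490) = 1/49.122 = 0.02036
[CO2*] = α₀ × DIC = 0.02036 × 8.31 = 0.169 mmol/kg

[CO2*] = 0.169 mmol/kg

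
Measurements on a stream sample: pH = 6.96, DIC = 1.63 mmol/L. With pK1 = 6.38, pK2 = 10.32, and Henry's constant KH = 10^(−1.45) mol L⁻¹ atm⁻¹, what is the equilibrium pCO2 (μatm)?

α₀ = 1 / (1 + K1/[H⁺] + K1K2/[H⁺]²) = 1 / (1 + 10^+0.58 + 10^-2.78)
   = 1 / (1 + 3.8019 + 0.0016596) = 1/4.8036 = 0.2082
[CO2*] = α₀ × DIC = 0.2082 × 1.63 = 0.3393 mmol/L
pCO2 = [CO2*]/KH = 3.393×10^-4 / 3.548×10^-2 = 9560 μatm

pCO2 = 9560 μatm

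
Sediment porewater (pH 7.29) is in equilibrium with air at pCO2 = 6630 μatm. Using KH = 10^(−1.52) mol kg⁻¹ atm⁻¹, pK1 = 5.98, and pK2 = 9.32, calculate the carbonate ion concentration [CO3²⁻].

[CO2*] = KH · pCO2 = 10^(−1.52) × 6630×10^-6 = 2.002×10^-4 mol/kg
α₀ = 1/(1 + K1/[H⁺] + K1K2/[H⁺]²) = 1/(1 + 10^+1.31 + 10^-0.72) = 0.04628
DIC = [CO2*]/α₀ = 2.002×10^-4 / 0.04628 = 4.326 mmol/kg
[CO3²⁻] = α₂·DIC; α₂ = 0.008818, so [CO3²⁻] = 0.008818 × 4.326 = 0.0382 mmol/kg

[CO3²⁻] = 0.0382 mmol/kg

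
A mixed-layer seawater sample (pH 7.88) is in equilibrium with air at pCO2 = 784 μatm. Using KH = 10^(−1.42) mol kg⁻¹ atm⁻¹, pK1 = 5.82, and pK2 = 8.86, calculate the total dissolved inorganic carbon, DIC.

[CO2*] = KH · pCO2 = 10^(−1.42) × 784×10^-6 = 2.981×10^-5 mol/kg
α₀ = 1/(1 + K1/[H⁺] + K1K2/[H⁺]²) = 1/(1 + 10^+2.06 + 10^+1.08) = 0.007822
DIC = [CO2*]/α₀ = 2.981×10^-5 / 0.007822 = 3.81 mmol/kg

DIC = 3.81 mmol/kg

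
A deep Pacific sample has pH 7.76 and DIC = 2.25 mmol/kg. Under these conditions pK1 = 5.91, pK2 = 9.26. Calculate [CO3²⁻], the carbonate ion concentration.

α₂ = 1 / (1 + [H⁺]/K2 + [H⁺]²/(K1K2)) = 1 / (1 + 10^+1.50 + 10^-0.35)
   = 1 / (1 + 31.623 + 0.44668) = 1/33.069 = 0.03024
[CO3²⁻] = α₂ × DIC = 0.03024 × 2.25 = 0.0680 mmol/kg

[CO3²⁻] = 0.0680 mmol/kg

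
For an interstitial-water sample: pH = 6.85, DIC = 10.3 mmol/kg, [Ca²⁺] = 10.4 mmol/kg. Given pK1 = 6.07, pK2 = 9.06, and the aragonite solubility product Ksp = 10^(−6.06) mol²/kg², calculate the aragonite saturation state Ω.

Ω = 0.647

α₂ = 1 / (1 + [H⁺]/K2 + [H⁺]²/(K1K2)) = 1 / (1 + 10^+2.21 + 10^+1.43)
   = 1 / (1 + 162.18 + 26.915) = 1/190.10 = 0.005260
[CO3²⁻] = α₂ × DIC = 0.005260 × 10.3 = 0.05418 mmol/kg
Ksp = 10^(−6.06) = 8.710×10^-7
Ω = [Ca²⁺][CO3²⁻]/Ksp = (10.4×10^-3)(5.418×10^-5) / 8.710×10^-7 = 0.647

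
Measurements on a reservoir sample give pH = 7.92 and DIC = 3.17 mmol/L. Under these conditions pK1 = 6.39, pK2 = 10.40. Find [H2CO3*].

[CO2*] = 0.0906 mmol/L

α₀ = 1 / (1 + K1/[H⁺] + K1K2/[H⁺]²) = 1 / (1 + 10^+1.53 + 10^-0.95)
   = 1 / (1 + 33.884 + 0.11220) = 1/34.997 = 0.02857
[CO2*] = α₀ × DIC = 0.02857 × 3.17 = 0.0906 mmol/L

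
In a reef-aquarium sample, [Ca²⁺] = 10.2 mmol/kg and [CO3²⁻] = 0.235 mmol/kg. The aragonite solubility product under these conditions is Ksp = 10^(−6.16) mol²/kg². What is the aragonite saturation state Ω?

Ω = 3.46

Ksp = 10^(−6.16) = 6.918×10^-7
Ω = [Ca²⁺][CO3²⁻]/Ksp = (10.2×10^-3)(0.235×10^-3) / 6.918×10^-7 = 3.46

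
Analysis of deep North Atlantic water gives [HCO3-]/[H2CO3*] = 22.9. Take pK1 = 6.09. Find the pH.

From K1 = [H⁺][HCO3-]/[H2CO3*]:  pH = pK1 + log₁₀([HCO3-]/[H2CO3*])
log₁₀(22.9) = +1.360
pH = 6.09 + (+1.360) = 7.45

pH = 7.45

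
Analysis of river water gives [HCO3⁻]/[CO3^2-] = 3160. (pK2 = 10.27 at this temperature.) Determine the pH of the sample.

From K2 = [H⁺][CO3^2-]/[HCO3⁻]:  pH = pK2 − log₁₀([HCO3⁻]/[CO3^2-])
log₁₀(3160) = +3.500
pH = 10.27 − (+3.500) = 6.77

pH = 6.77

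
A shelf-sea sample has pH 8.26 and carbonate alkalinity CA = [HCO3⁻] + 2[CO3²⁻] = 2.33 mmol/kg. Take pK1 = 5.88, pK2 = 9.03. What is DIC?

CA = [HCO3⁻] + 2[CO3²⁻] = (α₁ + 2α₂)·DIC
At pH 8.26: [H⁺]/K1 = 10^-2.38 = 0.0041687, K2/[H⁺] = 10^-0.77 = 0.16982
α₁ = 1/(1 + 0.0041687 + 0.16982) = 1/1.1740 = 0.8518; α₂ = α₁·K2/[H⁺] = 0.1447
α₁ + 2α₂ = 1.1411
DIC = CA / (α₁ + 2α₂) = 2.33 / 1.1411 = 2.04 mmol/kg

DIC = 2.04 mmol/kg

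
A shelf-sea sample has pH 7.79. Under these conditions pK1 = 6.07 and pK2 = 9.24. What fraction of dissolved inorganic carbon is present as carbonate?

α₂ = 1 / (1 + [H⁺]/K2 + [H⁺]²/(K1K2)) = 1 / (1 + 10^+1.45 + 10^-0.27)
   = 1 / (1 + 28.184 + 0.53703) = 1/29.721 = 0.03365

α₂ = 0.0336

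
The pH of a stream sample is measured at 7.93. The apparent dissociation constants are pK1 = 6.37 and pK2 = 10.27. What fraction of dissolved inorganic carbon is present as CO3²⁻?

α₂ = 1 / (1 + [H⁺]/K2 + [H⁺]²/(K1K2)) = 1 / (1 + 10^+2.34 + 10^+0.78)
   = 1 / (1 + 218.78 + 6.0256) = 1/225.80 = 0.004429

α₂ = 0.00443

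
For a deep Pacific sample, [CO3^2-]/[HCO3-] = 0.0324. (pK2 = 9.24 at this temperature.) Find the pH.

pH = 7.75

From K2 = [H⁺][CO3^2-]/[HCO3-]:  pH = pK2 + log₁₀([CO3^2-]/[HCO3-])
log₁₀(0.0324) = -1.489
pH = 9.24 + (-1.489) = 7.75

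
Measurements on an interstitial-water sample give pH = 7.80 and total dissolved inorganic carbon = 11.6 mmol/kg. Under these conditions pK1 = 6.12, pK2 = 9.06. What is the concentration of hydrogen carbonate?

α₁ = 1 / (1 + [H⁺]/K1 + K2/[H⁺]) = 1 / (1 + 10^-1.68 + 10^-1.26)
   = 1 / (1 + 0.020893 + 0.054954) = 1/1.0758 = 0.9295
[HCO3⁻] = α₁ × DIC = 0.9295 × 11.6 = 10.8 mmol/kg

[HCO3⁻] = 10.8 mmol/kg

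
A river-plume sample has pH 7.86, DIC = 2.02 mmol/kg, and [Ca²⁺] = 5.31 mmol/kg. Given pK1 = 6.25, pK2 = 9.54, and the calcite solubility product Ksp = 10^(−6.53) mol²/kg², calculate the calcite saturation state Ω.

Ω = 0.726

α₂ = 1 / (1 + [H⁺]/K2 + [H⁺]²/(K1K2)) = 1 / (1 + 10^+1.68 + 10^+0.07)
   = 1 / (1 + 47.863 + 1.1749) = 1/50.038 = 0.01998
[CO3²⁻] = α₂ × DIC = 0.01998 × 2.02 = 0.04037 mmol/kg
Ksp = 10^(−6.53) = 2.951×10^-7
Ω = [Ca²⁺][CO3²⁻]/Ksp = (5.31×10^-3)(4.037×10^-5) / 2.951×10^-7 = 0.726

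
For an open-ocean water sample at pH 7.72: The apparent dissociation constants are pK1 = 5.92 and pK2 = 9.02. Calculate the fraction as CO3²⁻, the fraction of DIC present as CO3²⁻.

α₂ = 1 / (1 + [H⁺]/K2 + [H⁺]²/(K1K2)) = 1 / (1 + 10^+1.30 + 10^-0.50)
   = 1 / (1 + 19.953 + 0.31623) = 1/21.269 = 0.04702

α₂ = 0.0470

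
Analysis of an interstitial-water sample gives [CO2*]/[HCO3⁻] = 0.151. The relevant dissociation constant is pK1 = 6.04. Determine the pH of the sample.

pH = 6.86

From K1 = [H⁺][HCO3⁻]/[CO2*]:  pH = pK1 − log₁₀([CO2*]/[HCO3⁻])
log₁₀(0.151) = -0.821
pH = 6.04 − (-0.821) = 6.86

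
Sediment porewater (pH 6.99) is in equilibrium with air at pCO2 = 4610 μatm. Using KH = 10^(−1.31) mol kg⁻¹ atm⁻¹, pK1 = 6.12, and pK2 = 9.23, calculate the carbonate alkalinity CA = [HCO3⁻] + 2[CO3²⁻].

CA = 1.69 mmol/kg

[CO2*] = KH · pCO2 = 10^(−1.31) × 4610×10^-6 = 2.258×10^-4 mol/kg
α₀ = 1/(1 + K1/[H⁺] + K1K2/[H⁺]²) = 1/(1 + 10^+0.87 + 10^-1.37) = 0.1183
DIC = [CO2*]/α₀ = 2.258×10^-4 / 0.1183 = 1.909 mmol/kg
CA = (α₁ + 2α₂)·DIC = (0.8767 + 2×0.005045) × 1.909 = 1.69 mmol/kg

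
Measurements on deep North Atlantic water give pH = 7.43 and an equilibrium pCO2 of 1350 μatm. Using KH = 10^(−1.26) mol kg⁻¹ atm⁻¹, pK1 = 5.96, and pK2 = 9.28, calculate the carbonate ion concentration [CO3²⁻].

[CO3²⁻] = 0.0309 mmol/kg

[CO2*] = KH · pCO2 = 10^(−1.26) × 1350×10^-6 = 7.419×10^-5 mol/kg
α₀ = 1/(1 + K1/[H⁺] + K1K2/[H⁺]²) = 1/(1 + 10^+1.47 + 10^-0.38) = 0.03233
DIC = [CO2*]/α₀ = 7.419×10^-5 / 0.03233 = 2.295 mmol/kg
[CO3²⁻] = α₂·DIC; α₂ = 0.01348, so [CO3²⁻] = 0.01348 × 2.295 = 0.0309 mmol/kg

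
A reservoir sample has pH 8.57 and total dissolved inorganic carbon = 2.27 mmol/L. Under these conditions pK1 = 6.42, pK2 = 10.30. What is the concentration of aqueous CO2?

α₀ = 1 / (1 + K1/[H⁺] + K1K2/[H⁺]²) = 1 / (1 + 10^+2.15 + 10^+0.42)
   = 1 / (1 + 141.25 + 2.6303) = 1/144.88 = 0.006902
[CO2*] = α₀ × DIC = 0.006902 × 2.27 = 0.0157 mmol/L = 15.7 μmol/L

[CO2*] = 15.7 μmol/L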